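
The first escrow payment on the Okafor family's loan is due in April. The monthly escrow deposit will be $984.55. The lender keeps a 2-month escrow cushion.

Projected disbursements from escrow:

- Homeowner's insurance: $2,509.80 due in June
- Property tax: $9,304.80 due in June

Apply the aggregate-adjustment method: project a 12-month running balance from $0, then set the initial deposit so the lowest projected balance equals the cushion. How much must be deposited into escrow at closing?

Cushion = 2 × $984.55 = $1,969.10
Trial balance (start $0, +$984.55 each month, − disbursements):
  Apr: +$984.55 → $984.55
  May: +$984.55 → $1,969.10
  Jun: +$984.55 − $11,814.60 → -$8,860.95
  Jul: +$984.55 → -$7,876.40
  Aug: +$984.55 → -$6,891.85
  Sep: +$984.55 → -$5,907.30
  Oct: +$984.55 → -$4,922.75
  Nov: +$984.55 → -$3,938.20
  Dec: +$984.55 → -$2,953.65
  Jan: +$984.55 → -$1,969.10
  Feb: +$984.55 → -$984.55
  Mar: +$984.55 → $0.00
Lowest trial balance = -$8,860.95 (Jun)
Initial deposit = cushion − low point = $1,969.10 − (-$8,860.95) = $10,830.05

$10,830.05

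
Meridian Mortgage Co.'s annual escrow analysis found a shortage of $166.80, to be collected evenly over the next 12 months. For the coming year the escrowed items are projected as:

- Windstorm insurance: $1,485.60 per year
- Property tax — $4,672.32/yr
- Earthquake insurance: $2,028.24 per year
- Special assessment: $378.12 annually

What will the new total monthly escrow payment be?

$727.59

Windstorm insurance — $1,485.60
Property tax — $4,672.32
Earthquake insurance — $2,028.24
Special assessment — $378.12
Yearly total = $1,485.60 + $4,672.32 + $2,028.24 + $378.12 = $8,564.28
Monthly escrow = $8,564.28 / 12 = $713.69
Monthly shortage recovery: $166.80 / 12 = $13.90
New monthly escrow = $713.69 + $13.90 = $727.59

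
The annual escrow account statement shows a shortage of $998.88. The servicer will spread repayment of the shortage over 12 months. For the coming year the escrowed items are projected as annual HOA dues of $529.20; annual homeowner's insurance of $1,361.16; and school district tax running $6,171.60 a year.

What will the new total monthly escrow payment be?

HOA dues = $529.20 annually
Homeowner's insurance = $1,361.16 annually
School district tax = $6,171.60 annually
Annual escrow total = $8,061.96
Per month = $8,061.96 ÷ 12 = $671.83
Monthly shortage recovery: $998.88 ÷ 12 = $83.24
New monthly escrow = $671.83 + $83.24 = $755.07

$755.07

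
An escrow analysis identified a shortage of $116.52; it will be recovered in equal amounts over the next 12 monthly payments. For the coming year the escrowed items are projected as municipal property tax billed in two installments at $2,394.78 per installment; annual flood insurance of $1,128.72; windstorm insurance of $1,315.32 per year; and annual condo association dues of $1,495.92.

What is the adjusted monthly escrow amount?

$737.17

Municipal property tax: $2,394.78 × 2 = $4,789.56 per year
Flood insurance: $1,128.72 per year
Windstorm insurance: $1,315.32 per year
Condo association dues: $1,495.92 per year
Total annual escrow = $8,729.52
Monthly escrow = $8,729.52 / 12 = $727.46
Shortage spread = $116.52 ÷ 12 = $9.71/mo
New monthly escrow = $727.46 + $9.71 = $737.17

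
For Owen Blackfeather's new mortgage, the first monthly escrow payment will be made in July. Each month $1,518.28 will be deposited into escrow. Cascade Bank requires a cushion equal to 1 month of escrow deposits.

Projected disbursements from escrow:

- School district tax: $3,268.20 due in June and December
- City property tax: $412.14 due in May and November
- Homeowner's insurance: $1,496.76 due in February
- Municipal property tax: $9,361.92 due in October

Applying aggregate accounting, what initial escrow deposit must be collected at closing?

Cushion = 1 × $1,518.28 = $1,518.28
Trial balance (start $0, +$1,518.28 each month, − disbursements):
  Jul: +$1,518.28 → $1,518.28
  Aug: +$1,518.28 → $3,036.56
  Sep: +$1,518.28 → $4,554.84
  Oct: +$1,518.28 − $9,361.92 → -$3,288.80
  Nov: +$1,518.28 − $412.14 → -$2,182.66
  Dec: +$1,518.28 − $3,268.20 → -$3,932.58
  Jan: +$1,518.28 → -$2,414.30
  Feb: +$1,518.28 − $1,496.76 → -$2,392.78
  Mar: +$1,518.28 → -$874.50
  Apr: +$1,518.28 → $643.78
  May: +$1,518.28 − $412.14 → $1,749.92
  Jun: +$1,518.28 − $3,268.20 → $0.00
Lowest trial balance = -$3,932.58 (Dec)
Initial deposit = cushion − low point = $1,518.28 − (-$3,932.58) = $5,450.86

$5,450.86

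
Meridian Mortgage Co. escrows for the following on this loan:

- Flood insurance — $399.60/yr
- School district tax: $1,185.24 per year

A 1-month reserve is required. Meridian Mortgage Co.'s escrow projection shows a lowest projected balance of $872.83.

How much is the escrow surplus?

$740.76

Flood insurance — $399.60
School district tax — $1,185.24
Total per year = $1,584.84
Monthly escrow = $1,584.84 ÷ 12 = $132.07
Required cushion = 1 × $132.07 = $132.07
Excess over cushion: $872.83 − $132.07 = $740.76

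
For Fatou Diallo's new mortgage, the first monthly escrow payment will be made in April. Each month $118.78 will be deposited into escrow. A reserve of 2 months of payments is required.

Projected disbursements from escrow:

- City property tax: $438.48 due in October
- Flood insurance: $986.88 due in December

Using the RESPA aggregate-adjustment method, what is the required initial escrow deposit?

Cushion = 2 × $118.78 = $237.56
Trial balance (start $0, +$118.78 each month, − disbursements):
  Apr: +$118.78 → $118.78
  May: +$118.78 → $237.56
  Jun: +$118.78 → $356.34
  Jul: +$118.78 → $475.12
  Aug: +$118.78 → $593.90
  Sep: +$118.78 → $712.68
  Oct: +$118.78 − $438.48 → $392.98
  Nov: +$118.78 → $511.76
  Dec: +$118.78 − $986.88 → -$356.34
  Jan: +$118.78 → -$237.56
  Feb: +$118.78 → -$118.78
  Mar: +$118.78 → $0.00
Lowest trial balance = -$356.34 (Dec)
Initial deposit = cushion − low point = $237.56 − (-$356.34) = $593.90

$593.90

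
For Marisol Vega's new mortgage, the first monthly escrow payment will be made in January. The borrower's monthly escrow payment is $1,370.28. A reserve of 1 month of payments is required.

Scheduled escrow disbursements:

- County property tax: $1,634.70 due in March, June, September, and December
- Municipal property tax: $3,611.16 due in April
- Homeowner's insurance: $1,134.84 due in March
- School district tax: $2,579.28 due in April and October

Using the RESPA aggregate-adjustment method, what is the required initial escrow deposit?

Cushion = 1 × $1,370.28 = $1,370.28
Trial balance (start $0, +$1,370.28 each month, − disbursements):
  Jan: +$1,370.28 → $1,370.28
  Feb: +$1,370.28 → $2,740.56
  Mar: +$1,370.28 − $2,769.54 → $1,341.30
  Apr: +$1,370.28 − $6,190.44 → -$3,478.86
  May: +$1,370.28 → -$2,108.58
  Jun: +$1,370.28 − $1,634.70 → -$2,373.00
  Jul: +$1,370.28 → -$1,002.72
  Aug: +$1,370.28 → $367.56
  Sep: +$1,370.28 − $1,634.70 → $103.14
  Oct: +$1,370.28 − $2,579.28 → -$1,105.86
  Nov: +$1,370.28 → $264.42
  Dec: +$1,370.28 − $1,634.70 → $0.00
Lowest trial balance = -$3,478.86 (Apr)
Initial deposit = cushion − low point = $1,370.28 − (-$3,478.86) = $4,849.14

$4,849.14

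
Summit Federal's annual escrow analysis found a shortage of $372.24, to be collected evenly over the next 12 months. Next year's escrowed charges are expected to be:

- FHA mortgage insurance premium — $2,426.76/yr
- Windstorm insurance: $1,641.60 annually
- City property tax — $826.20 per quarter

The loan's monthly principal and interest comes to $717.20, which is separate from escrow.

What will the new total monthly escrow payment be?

FHA mortgage insurance premium: $2,426.76/yr
Windstorm insurance: $1,641.60/yr
City property tax: $826.20 × 4 = $3,304.80/yr
Total per year = $2,426.76 + $1,641.60 + $3,304.80 = $7,373.16
Per month = $7,373.16 ÷ 12 = $614.43
Shortage spread = $372.24 / 12 = $31.02/mo
Adjusted monthly = $614.43 + $31.02 = $645.45

$645.45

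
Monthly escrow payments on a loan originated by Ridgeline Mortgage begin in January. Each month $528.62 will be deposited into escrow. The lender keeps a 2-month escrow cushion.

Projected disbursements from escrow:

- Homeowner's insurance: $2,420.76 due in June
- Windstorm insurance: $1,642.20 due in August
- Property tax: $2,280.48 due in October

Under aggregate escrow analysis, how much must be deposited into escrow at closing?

Cushion = 2 × $528.62 = $1,057.24
Trial balance (start $0, +$528.62 each month, − disbursements):
  Jan: +$528.62 → $528.62
  Feb: +$528.62 → $1,057.24
  Mar: +$528.62 → $1,585.86
  Apr: +$528.62 → $2,114.48
  May: +$528.62 → $2,643.10
  Jun: +$528.62 − $2,420.76 → $750.96
  Jul: +$528.62 → $1,279.58
  Aug: +$528.62 − $1,642.20 → $166.00
  Sep: +$528.62 → $694.62
  Oct: +$528.62 − $2,280.48 → -$1,057.24
  Nov: +$528.62 → -$528.62
  Dec: +$528.62 → $0.00
Lowest trial balance = -$1,057.24 (Oct)
Initial deposit = cushion − low point = $1,057.24 − (-$1,057.24) = $2,114.48

$2,114.48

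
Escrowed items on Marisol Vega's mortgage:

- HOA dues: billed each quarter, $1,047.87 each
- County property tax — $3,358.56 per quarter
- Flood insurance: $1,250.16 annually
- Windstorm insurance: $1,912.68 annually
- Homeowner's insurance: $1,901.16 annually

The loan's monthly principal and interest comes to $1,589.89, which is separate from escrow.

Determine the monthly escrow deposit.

$1,890.81

HOA dues: $1,047.87 × 4 = $4,191.48
County property tax: $3,358.56 × 4 = $13,434.24
Flood insurance: $1,250.16
Windstorm insurance: $1,912.68
Homeowner's insurance: $1,901.16
Annual escrow total = $4,191.48 + $13,434.24 + $1,250.16 + $1,912.68 + $1,901.16 = $22,689.72
Monthly escrow = $22,689.72 ÷ 12 = $1,890.81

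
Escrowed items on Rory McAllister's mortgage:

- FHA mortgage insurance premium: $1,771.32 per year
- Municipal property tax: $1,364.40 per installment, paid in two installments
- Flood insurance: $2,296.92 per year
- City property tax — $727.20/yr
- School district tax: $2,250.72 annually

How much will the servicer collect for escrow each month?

FHA mortgage insurance premium = $1,771.32
Municipal property tax = $1,364.40 × 2 = $2,728.80
Flood insurance = $2,296.92
City property tax = $727.20
School district tax = $2,250.72
Combined annual = $1,771.32 + $2,728.80 + $2,296.92 + $727.20 + $2,250.72 = $9,774.96
Monthly escrow = $9,774.96 ÷ 12 = $814.58

$814.58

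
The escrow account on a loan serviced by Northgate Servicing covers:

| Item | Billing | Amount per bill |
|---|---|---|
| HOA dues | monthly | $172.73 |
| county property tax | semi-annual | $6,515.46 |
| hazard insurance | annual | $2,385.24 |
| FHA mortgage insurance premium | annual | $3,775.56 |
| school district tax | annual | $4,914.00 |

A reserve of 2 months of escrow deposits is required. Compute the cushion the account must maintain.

$4,363.08

HOA dues — $172.73 × 12 = $2,072.76 per year
County property tax — $6,515.46 × 2 = $13,030.92 per year
Hazard insurance — $2,385.24 per year
FHA mortgage insurance premium — $3,775.56 per year
School district tax — $4,914.00 per year
Combined annual = $2,072.76 + $13,030.92 + $2,385.24 + $3,775.56 + $4,914.00 = $26,178.48
Monthly escrow = $26,178.48 / 12 = $2,181.54
Reserve = 2 × $2,181.54 = $4,363.08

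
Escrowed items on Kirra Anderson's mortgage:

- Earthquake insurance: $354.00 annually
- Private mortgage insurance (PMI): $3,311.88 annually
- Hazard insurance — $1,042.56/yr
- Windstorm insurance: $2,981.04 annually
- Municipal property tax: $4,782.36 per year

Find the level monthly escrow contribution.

$1,039.32

Earthquake insurance — $354.00
Private mortgage insurance (PMI) — $3,311.88
Hazard insurance — $1,042.56
Windstorm insurance — $2,981.04
Municipal property tax — $4,782.36
Total annual escrow = $12,471.84
Monthly escrow = $12,471.84 ÷ 12 = $1,039.32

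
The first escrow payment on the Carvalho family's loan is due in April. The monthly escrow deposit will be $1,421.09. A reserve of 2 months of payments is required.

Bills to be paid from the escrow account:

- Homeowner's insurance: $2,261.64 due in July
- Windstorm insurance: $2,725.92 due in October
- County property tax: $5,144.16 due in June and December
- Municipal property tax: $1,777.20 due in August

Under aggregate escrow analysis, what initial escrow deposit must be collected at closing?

Cushion = 2 × $1,421.09 = $2,842.18
Trial balance (start $0, +$1,421.09 each month, − disbursements):
  Apr: +$1,421.09 → $1,421.09
  May: +$1,421.09 → $2,842.18
  Jun: +$1,421.09 − $5,144.16 → -$880.89
  Jul: +$1,421.09 − $2,261.64 → -$1,721.44
  Aug: +$1,421.09 − $1,777.20 → -$2,077.55
  Sep: +$1,421.09 → -$656.46
  Oct: +$1,421.09 − $2,725.92 → -$1,961.29
  Nov: +$1,421.09 → -$540.20
  Dec: +$1,421.09 − $5,144.16 → -$4,263.27
  Jan: +$1,421.09 → -$2,842.18
  Feb: +$1,421.09 → -$1,421.09
  Mar: +$1,421.09 → $0.00
Lowest trial balance = -$4,263.27 (Dec)
Initial deposit = cushion − low point = $2,842.18 − (-$4,263.27) = $7,105.45

$7,105.45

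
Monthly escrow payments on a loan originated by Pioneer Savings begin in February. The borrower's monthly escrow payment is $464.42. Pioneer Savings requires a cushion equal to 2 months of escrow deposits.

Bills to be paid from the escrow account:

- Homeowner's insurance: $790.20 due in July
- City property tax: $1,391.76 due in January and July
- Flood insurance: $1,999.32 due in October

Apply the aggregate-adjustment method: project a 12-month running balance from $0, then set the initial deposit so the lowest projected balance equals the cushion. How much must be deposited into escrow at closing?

$930.34

Cushion = 2 × $464.42 = $928.84
Trial balance (start $0, +$464.42 each month, − disbursements):
  Feb: +$464.42 → $464.42
  Mar: +$464.42 → $928.84
  Apr: +$464.42 → $1,393.26
  May: +$464.42 → $1,857.68
  Jun: +$464.42 → $2,322.10
  Jul: +$464.42 − $2,181.96 → $604.56
  Aug: +$464.42 → $1,068.98
  Sep: +$464.42 → $1,533.40
  Oct: +$464.42 − $1,999.32 → -$1.50
  Nov: +$464.42 → $462.92
  Dec: +$464.42 → $927.34
  Jan: +$464.42 − $1,391.76 → $0.00
Lowest trial balance = -$1.50 (Oct)
Initial deposit = cushion − low point = $928.84 − (-$1.50) = $930.34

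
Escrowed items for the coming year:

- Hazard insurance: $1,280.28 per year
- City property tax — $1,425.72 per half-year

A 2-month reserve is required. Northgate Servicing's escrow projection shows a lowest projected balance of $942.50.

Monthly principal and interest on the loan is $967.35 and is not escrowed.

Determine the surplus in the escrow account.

$253.88

Hazard insurance: $1,280.28 annually
City property tax: $1,425.72 × 2 = $2,851.44 annually
Annual escrow total = $1,280.28 + $2,851.44 = $4,131.72
Per month = $4,131.72 ÷ 12 = $344.31
Required cushion = 2 × $344.31 = $688.62
Excess over cushion: $942.50 − $688.62 = $253.88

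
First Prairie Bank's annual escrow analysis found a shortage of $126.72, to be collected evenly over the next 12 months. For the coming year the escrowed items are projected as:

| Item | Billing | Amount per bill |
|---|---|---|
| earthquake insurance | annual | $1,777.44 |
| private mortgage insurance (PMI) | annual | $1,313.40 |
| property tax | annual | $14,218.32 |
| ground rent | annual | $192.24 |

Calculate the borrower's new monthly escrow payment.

$1,469.01

Earthquake insurance — $1,777.44/yr
Private mortgage insurance (PMI) — $1,313.40/yr
Property tax — $14,218.32/yr
Ground rent — $192.24/yr
Total annual escrow = $1,777.44 + $1,313.40 + $14,218.32 + $192.24 = $17,501.40
Monthly escrow = $17,501.40 / 12 = $1,458.45
Shortage per month = $126.72 / 12 = $10.56
Adjusted monthly = $1,458.45 + $10.56 = $1,469.01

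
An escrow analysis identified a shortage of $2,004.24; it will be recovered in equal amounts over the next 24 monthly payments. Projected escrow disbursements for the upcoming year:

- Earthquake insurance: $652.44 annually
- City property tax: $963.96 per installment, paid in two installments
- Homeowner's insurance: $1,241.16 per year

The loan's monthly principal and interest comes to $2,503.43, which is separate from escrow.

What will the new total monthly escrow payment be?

$401.97

Earthquake insurance: $652.44 annually
City property tax: $963.96 × 2 = $1,927.92 annually
Homeowner's insurance: $1,241.16 annually
Annual escrow total = $652.44 + $1,927.92 + $1,241.16 = $3,821.52
Monthly escrow = $3,821.52 / 12 = $318.46
Monthly shortage recovery: $2,004.24 / 24 = $83.51
New monthly escrow = $318.46 + $83.51 = $401.97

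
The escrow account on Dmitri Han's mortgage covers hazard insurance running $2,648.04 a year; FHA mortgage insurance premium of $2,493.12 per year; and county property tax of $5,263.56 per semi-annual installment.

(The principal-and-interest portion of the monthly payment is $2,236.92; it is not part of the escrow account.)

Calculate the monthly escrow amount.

$1,305.69

Hazard insurance — $2,648.04 annually
FHA mortgage insurance premium — $2,493.12 annually
County property tax — $5,263.56 × 2 = $10,527.12 annually
Annual escrow total = $15,668.28
Per month = $15,668.28 ÷ 12 = $1,305.69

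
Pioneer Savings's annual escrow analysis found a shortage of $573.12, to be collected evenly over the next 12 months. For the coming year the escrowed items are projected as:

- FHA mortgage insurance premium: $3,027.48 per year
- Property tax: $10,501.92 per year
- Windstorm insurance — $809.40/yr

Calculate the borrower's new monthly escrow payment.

FHA mortgage insurance premium: $3,027.48
Property tax: $10,501.92
Windstorm insurance: $809.40
Total per year = $3,027.48 + $10,501.92 + $809.40 = $14,338.80
Per month = $14,338.80 / 12 = $1,194.90
Shortage per month = $573.12 ÷ 12 = $47.76
New monthly escrow = $1,194.90 + $47.76 = $1,242.66

$1,242.66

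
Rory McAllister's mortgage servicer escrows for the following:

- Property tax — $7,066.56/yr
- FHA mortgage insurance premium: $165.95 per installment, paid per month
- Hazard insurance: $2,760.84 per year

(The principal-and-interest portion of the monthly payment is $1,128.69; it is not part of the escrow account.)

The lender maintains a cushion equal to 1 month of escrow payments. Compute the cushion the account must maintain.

Property tax = $7,066.56 annually
FHA mortgage insurance premium = $165.95 × 12 = $1,991.40 annually
Hazard insurance = $2,760.84 annually
Combined annual = $7,066.56 + $1,991.40 + $2,760.84 = $11,818.80
Base monthly escrow = $11,818.80 / 12 = $984.90
Required cushion = 1 × $984.90 = $984.90

$984.90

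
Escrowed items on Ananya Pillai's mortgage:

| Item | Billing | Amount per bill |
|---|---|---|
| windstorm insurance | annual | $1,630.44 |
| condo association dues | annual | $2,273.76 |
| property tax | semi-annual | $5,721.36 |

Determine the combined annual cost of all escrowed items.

Windstorm insurance: $1,630.44
Condo association dues: $2,273.76
Property tax: $5,721.36 × 2 = $11,442.72
Combined annual = $1,630.44 + $2,273.76 + $11,442.72 = $15,346.92

$15,346.92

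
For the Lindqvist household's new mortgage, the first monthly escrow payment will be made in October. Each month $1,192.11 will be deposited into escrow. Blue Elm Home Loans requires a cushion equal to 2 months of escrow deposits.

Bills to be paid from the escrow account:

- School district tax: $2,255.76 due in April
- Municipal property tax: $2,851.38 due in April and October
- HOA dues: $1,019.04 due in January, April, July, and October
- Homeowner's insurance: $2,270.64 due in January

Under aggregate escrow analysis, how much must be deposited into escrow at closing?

$7,325.73

Cushion = 2 × $1,192.11 = $2,384.22
Trial balance (start $0, +$1,192.11 each month, − disbursements):
  Oct: +$1,192.11 − $3,870.42 → -$2,678.31
  Nov: +$1,192.11 → -$1,486.20
  Dec: +$1,192.11 → -$294.09
  Jan: +$1,192.11 − $3,289.68 → -$2,391.66
  Feb: +$1,192.11 → -$1,199.55
  Mar: +$1,192.11 → -$7.44
  Apr: +$1,192.11 − $6,126.18 → -$4,941.51
  May: +$1,192.11 → -$3,749.40
  Jun: +$1,192.11 → -$2,557.29
  Jul: +$1,192.11 − $1,019.04 → -$2,384.22
  Aug: +$1,192.11 → -$1,192.11
  Sep: +$1,192.11 → $0.00
Lowest trial balance = -$4,941.51 (Apr)
Initial deposit = cushion − low point = $2,384.22 − (-$4,941.51) = $7,325.73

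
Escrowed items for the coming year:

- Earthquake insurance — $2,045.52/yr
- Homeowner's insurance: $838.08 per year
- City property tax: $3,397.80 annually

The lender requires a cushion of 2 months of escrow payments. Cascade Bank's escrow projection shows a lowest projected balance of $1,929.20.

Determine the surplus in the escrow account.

Earthquake insurance = $2,045.52 annually
Homeowner's insurance = $838.08 annually
City property tax = $3,397.80 annually
Combined annual = $2,045.52 + $838.08 + $3,397.80 = $6,281.40
Monthly escrow = $6,281.40 / 12 = $523.45
Required reserve = 2 × $523.45 = $1,046.90
Excess over cushion: $1,929.20 − $1,046.90 = $882.30

$882.30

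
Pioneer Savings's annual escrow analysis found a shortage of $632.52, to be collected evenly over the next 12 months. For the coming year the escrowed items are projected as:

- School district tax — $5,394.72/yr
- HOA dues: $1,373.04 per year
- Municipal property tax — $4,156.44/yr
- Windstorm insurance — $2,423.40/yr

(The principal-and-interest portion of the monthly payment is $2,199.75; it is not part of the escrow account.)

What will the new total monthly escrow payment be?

School district tax = $5,394.72
HOA dues = $1,373.04
Municipal property tax = $4,156.44
Windstorm insurance = $2,423.40
Total annual escrow = $5,394.72 + $1,373.04 + $4,156.44 + $2,423.40 = $13,347.60
Per month = $13,347.60 / 12 = $1,112.30
Shortage spread = $632.52 / 12 = $52.71/mo
Adjusted monthly = $1,112.30 + $52.71 = $1,165.01

$1,165.01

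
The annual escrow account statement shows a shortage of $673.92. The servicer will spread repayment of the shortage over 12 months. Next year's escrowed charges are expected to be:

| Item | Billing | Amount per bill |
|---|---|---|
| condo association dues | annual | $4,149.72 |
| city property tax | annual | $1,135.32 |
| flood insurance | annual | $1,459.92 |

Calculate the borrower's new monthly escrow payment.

Condo association dues: $4,149.72
City property tax: $1,135.32
Flood insurance: $1,459.92
Annual escrow total = $4,149.72 + $1,135.32 + $1,459.92 = $6,744.96
Per month = $6,744.96 / 12 = $562.08
Monthly shortage recovery: $673.92 / 12 = $56.16
New monthly escrow = $562.08 + $56.16 = $618.24

$618.24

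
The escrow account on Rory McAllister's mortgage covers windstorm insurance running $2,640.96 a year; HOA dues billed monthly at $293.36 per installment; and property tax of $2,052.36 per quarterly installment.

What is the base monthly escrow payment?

$1,197.56

Windstorm insurance = $2,640.96 annually
HOA dues = $293.36 × 12 = $3,520.32 annually
Property tax = $2,052.36 × 4 = $8,209.44 annually
Total per year = $2,640.96 + $3,520.32 + $8,209.44 = $14,370.72
Monthly = $14,370.72 / 12 = $1,197.56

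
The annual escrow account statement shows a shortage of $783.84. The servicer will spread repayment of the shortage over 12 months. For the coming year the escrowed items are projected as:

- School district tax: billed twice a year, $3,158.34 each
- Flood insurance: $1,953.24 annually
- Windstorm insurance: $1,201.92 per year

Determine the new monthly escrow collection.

$854.64

School district tax: $3,158.34 × 2 = $6,316.68 per year
Flood insurance: $1,953.24 per year
Windstorm insurance: $1,201.92 per year
Total per year = $6,316.68 + $1,953.24 + $1,201.92 = $9,471.84
Base monthly escrow = $9,471.84 / 12 = $789.32
Shortage per month = $783.84 / 12 = $65.32
Adjusted monthly = $789.32 + $65.32 = $854.64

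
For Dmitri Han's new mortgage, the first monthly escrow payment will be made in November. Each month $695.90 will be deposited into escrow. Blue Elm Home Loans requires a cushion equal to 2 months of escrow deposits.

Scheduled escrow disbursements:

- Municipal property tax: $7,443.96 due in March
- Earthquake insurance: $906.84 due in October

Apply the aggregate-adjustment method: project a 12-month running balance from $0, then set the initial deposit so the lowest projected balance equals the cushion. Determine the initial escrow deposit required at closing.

Cushion = 2 × $695.90 = $1,391.80
Trial balance (start $0, +$695.90 each month, − disbursements):
  Nov: +$695.90 → $695.90
  Dec: +$695.90 → $1,391.80
  Jan: +$695.90 → $2,087.70
  Feb: +$695.90 → $2,783.60
  Mar: +$695.90 − $7,443.96 → -$3,964.46
  Apr: +$695.90 → -$3,268.56
  May: +$695.90 → -$2,572.66
  Jun: +$695.90 → -$1,876.76
  Jul: +$695.90 → -$1,180.86
  Aug: +$695.90 → -$484.96
  Sep: +$695.90 → $210.94
  Oct: +$695.90 − $906.84 → $0.00
Lowest trial balance = -$3,964.46 (Mar)
Initial deposit = cushion − low point = $1,391.80 − (-$3,964.46) = $5,356.26

$5,356.26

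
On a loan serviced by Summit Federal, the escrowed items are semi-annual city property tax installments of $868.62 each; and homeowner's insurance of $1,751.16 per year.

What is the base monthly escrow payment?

City property tax: $868.62 × 2 = $1,737.24/yr
Homeowner's insurance: $1,751.16/yr
Total per year = $3,488.40
Monthly = $3,488.40 / 12 = $290.70

$290.70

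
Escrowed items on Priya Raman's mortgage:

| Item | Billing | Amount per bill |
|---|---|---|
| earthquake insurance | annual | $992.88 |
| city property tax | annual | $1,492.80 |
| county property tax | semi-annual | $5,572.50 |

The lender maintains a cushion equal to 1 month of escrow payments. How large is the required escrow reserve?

Earthquake insurance — $992.88
City property tax — $1,492.80
County property tax — $5,572.50 × 2 = $11,145.00
Yearly total = $13,630.68
Per month = $13,630.68 ÷ 12 = $1,135.89
Required cushion = 1 × $1,135.89 = $1,135.89

$1,135.89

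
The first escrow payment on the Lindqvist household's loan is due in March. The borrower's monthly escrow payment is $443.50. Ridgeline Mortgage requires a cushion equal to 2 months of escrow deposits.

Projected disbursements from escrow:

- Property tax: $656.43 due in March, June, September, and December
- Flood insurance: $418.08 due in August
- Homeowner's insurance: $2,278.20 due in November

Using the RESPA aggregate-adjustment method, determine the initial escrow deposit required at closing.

Cushion = 2 × $443.50 = $887.00
Trial balance (start $0, +$443.50 each month, − disbursements):
  Mar: +$443.50 − $656.43 → -$212.93
  Apr: +$443.50 → $230.57
  May: +$443.50 → $674.07
  Jun: +$443.50 − $656.43 → $461.14
  Jul: +$443.50 → $904.64
  Aug: +$443.50 − $418.08 → $930.06
  Sep: +$443.50 − $656.43 → $717.13
  Oct: +$443.50 → $1,160.63
  Nov: +$443.50 − $2,278.20 → -$674.07
  Dec: +$443.50 − $656.43 → -$887.00
  Jan: +$443.50 → -$443.50
  Feb: +$443.50 → $0.00
Lowest trial balance = -$887.00 (Dec)
Initial deposit = cushion − low point = $887.00 − (-$887.00) = $1,774.00

$1,774.00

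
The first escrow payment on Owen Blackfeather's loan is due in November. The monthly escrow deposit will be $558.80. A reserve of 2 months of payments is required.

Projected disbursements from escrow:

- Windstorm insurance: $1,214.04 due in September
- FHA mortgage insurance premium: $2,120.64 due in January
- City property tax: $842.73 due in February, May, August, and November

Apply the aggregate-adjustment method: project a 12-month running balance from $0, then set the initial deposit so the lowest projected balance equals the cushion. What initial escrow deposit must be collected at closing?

$2,688.50

Cushion = 2 × $558.80 = $1,117.60
Trial balance (start $0, +$558.80 each month, − disbursements):
  Nov: +$558.80 − $842.73 → -$283.93
  Dec: +$558.80 → $274.87
  Jan: +$558.80 − $2,120.64 → -$1,286.97
  Feb: +$558.80 − $842.73 → -$1,570.90
  Mar: +$558.80 → -$1,012.10
  Apr: +$558.80 → -$453.30
  May: +$558.80 − $842.73 → -$737.23
  Jun: +$558.80 → -$178.43
  Jul: +$558.80 → $380.37
  Aug: +$558.80 − $842.73 → $96.44
  Sep: +$558.80 − $1,214.04 → -$558.80
  Oct: +$558.80 → $0.00
Lowest trial balance = -$1,570.90 (Feb)
Initial deposit = cushion − low point = $1,117.60 − (-$1,570.90) = $2,688.50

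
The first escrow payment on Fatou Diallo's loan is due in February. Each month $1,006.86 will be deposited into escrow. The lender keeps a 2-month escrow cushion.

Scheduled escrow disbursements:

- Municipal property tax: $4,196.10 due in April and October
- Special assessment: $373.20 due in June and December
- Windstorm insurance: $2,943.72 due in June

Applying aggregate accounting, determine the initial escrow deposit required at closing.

$4,661.10

Cushion = 2 × $1,006.86 = $2,013.72
Trial balance (start $0, +$1,006.86 each month, − disbursements):
  Feb: +$1,006.86 → $1,006.86
  Mar: +$1,006.86 → $2,013.72
  Apr: +$1,006.86 − $4,196.10 → -$1,175.52
  May: +$1,006.86 → -$168.66
  Jun: +$1,006.86 − $3,316.92 → -$2,478.72
  Jul: +$1,006.86 → -$1,471.86
  Aug: +$1,006.86 → -$465.00
  Sep: +$1,006.86 → $541.86
  Oct: +$1,006.86 − $4,196.10 → -$2,647.38
  Nov: +$1,006.86 → -$1,640.52
  Dec: +$1,006.86 − $373.20 → -$1,006.86
  Jan: +$1,006.86 → $0.00
Lowest trial balance = -$2,647.38 (Oct)
Initial deposit = cushion − low point = $2,013.72 − (-$2,647.38) = $4,661.10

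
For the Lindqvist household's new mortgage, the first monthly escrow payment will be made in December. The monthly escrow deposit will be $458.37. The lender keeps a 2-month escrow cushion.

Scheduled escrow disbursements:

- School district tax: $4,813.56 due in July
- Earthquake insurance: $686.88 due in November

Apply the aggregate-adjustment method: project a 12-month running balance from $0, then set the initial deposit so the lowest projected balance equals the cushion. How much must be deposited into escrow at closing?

Cushion = 2 × $458.37 = $916.74
Trial balance (start $0, +$458.37 each month, − disbursements):
  Dec: +$458.37 → $458.37
  Jan: +$458.37 → $916.74
  Feb: +$458.37 → $1,375.11
  Mar: +$458.37 → $1,833.48
  Apr: +$458.37 → $2,291.85
  May: +$458.37 → $2,750.22
  Jun: +$458.37 → $3,208.59
  Jul: +$458.37 − $4,813.56 → -$1,146.60
  Aug: +$458.37 → -$688.23
  Sep: +$458.37 → -$229.86
  Oct: +$458.37 → $228.51
  Nov: +$458.37 − $686.88 → $0.00
Lowest trial balance = -$1,146.60 (Jul)
Initial deposit = cushion − low point = $916.74 − (-$1,146.60) = $2,063.34

$2,063.34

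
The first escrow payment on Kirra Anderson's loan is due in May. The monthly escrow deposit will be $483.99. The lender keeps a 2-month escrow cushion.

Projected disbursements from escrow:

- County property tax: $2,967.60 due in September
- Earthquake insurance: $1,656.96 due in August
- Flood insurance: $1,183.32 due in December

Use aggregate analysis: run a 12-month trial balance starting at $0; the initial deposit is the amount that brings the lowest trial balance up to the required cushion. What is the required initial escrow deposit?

Cushion = 2 × $483.99 = $967.98
Trial balance (start $0, +$483.99 each month, − disbursements):
  May: +$483.99 → $483.99
  Jun: +$483.99 → $967.98
  Jul: +$483.99 → $1,451.97
  Aug: +$483.99 − $1,656.96 → $279.00
  Sep: +$483.99 − $2,967.60 → -$2,204.61
  Oct: +$483.99 → -$1,720.62
  Nov: +$483.99 → -$1,236.63
  Dec: +$483.99 − $1,183.32 → -$1,935.96
  Jan: +$483.99 → -$1,451.97
  Feb: +$483.99 → -$967.98
  Mar: +$483.99 → -$483.99
  Apr: +$483.99 → $0.00
Lowest trial balance = -$2,204.61 (Sep)
Initial deposit = cushion − low point = $967.98 − (-$2,204.61) = $3,172.59

$3,172.59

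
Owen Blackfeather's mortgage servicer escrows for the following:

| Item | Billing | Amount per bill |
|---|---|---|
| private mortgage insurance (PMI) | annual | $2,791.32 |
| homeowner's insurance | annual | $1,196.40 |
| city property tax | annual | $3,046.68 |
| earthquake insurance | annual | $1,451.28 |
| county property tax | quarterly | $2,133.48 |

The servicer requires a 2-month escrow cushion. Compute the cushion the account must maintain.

Private mortgage insurance (PMI) — $2,791.32/yr
Homeowner's insurance — $1,196.40/yr
City property tax — $3,046.68/yr
Earthquake insurance — $1,451.28/yr
County property tax — $2,133.48 × 4 = $8,533.92/yr
Yearly total = $17,019.60
Per month = $17,019.60 / 12 = $1,418.30
Cushion = 2 × $1,418.30 = $2,836.60

$2,836.60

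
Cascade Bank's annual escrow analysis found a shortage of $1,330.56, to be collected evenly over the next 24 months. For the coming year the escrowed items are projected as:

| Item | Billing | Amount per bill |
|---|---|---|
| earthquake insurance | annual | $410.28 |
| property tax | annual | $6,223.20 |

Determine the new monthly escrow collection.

Earthquake insurance — $410.28/yr
Property tax — $6,223.20/yr
Combined annual = $6,633.48
Per month = $6,633.48 ÷ 12 = $552.79
Shortage per month = $1,330.56 / 24 = $55.44
Adjusted monthly = $552.79 + $55.44 = $608.23

$608.23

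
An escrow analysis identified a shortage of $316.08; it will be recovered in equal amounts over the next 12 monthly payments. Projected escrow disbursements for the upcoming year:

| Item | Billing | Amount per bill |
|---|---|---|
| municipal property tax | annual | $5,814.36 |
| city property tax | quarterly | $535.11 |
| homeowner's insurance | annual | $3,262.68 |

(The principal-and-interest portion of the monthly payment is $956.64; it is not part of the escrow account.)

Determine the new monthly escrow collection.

$961.13

Municipal property tax — $5,814.36 annually
City property tax — $535.11 × 4 = $2,140.44 annually
Homeowner's insurance — $3,262.68 annually
Combined annual = $11,217.48
Base monthly escrow = $11,217.48 ÷ 12 = $934.79
Shortage per month = $316.08 / 12 = $26.34
Adjusted monthly = $934.79 + $26.34 = $961.13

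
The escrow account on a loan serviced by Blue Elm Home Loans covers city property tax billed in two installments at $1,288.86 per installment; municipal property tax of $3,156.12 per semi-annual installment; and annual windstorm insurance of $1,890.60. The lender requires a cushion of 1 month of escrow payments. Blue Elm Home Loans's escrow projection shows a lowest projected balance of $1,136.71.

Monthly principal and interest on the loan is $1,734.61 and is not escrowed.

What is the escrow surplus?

City property tax — $1,288.86 × 2 = $2,577.72/yr
Municipal property tax — $3,156.12 × 2 = $6,312.24/yr
Windstorm insurance — $1,890.60/yr
Total per year = $2,577.72 + $6,312.24 + $1,890.60 = $10,780.56
Per month = $10,780.56 ÷ 12 = $898.38
Cushion = 1 × $898.38 = $898.38
Excess over cushion: $1,136.71 − $898.38 = $238.33

$238.33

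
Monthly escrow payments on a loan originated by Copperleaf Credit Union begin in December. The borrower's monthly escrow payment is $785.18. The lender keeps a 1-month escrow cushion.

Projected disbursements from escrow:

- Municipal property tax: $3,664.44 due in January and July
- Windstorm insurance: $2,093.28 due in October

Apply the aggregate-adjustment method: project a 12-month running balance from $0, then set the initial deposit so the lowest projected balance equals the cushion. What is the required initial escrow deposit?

Cushion = 1 × $785.18 = $785.18
Trial balance (start $0, +$785.18 each month, − disbursements):
  Dec: +$785.18 → $785.18
  Jan: +$785.18 − $3,664.44 → -$2,094.08
  Feb: +$785.18 → -$1,308.90
  Mar: +$785.18 → -$523.72
  Apr: +$785.18 → $261.46
  May: +$785.18 → $1,046.64
  Jun: +$785.18 → $1,831.82
  Jul: +$785.18 − $3,664.44 → -$1,047.44
  Aug: +$785.18 → -$262.26
  Sep: +$785.18 → $522.92
  Oct: +$785.18 − $2,093.28 → -$785.18
  Nov: +$785.18 → $0.00
Lowest trial balance = -$2,094.08 (Jan)
Initial deposit = cushion − low point = $785.18 − (-$2,094.08) = $2,879.26

$2,879.26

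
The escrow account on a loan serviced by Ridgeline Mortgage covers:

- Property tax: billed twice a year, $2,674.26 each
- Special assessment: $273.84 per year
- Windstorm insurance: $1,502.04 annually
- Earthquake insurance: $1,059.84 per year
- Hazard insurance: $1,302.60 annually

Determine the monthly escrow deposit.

Property tax — $2,674.26 × 2 = $5,348.52 annually
Special assessment — $273.84 annually
Windstorm insurance — $1,502.04 annually
Earthquake insurance — $1,059.84 annually
Hazard insurance — $1,302.60 annually
Yearly total = $5,348.52 + $273.84 + $1,502.04 + $1,059.84 + $1,302.60 = $9,486.84
Monthly = $9,486.84 ÷ 12 = $790.57

$790.57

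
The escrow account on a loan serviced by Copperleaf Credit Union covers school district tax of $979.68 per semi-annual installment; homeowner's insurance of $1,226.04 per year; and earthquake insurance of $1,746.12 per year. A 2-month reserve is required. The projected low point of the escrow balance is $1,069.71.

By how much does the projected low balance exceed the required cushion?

$247.79

School district tax = $979.68 × 2 = $1,959.36/yr
Homeowner's insurance = $1,226.04/yr
Earthquake insurance = $1,746.12/yr
Combined annual = $1,959.36 + $1,226.04 + $1,746.12 = $4,931.52
Monthly = $4,931.52 / 12 = $410.96
Required reserve = 2 × $410.96 = $821.92
Surplus = $1,069.71 − $821.92 = $247.79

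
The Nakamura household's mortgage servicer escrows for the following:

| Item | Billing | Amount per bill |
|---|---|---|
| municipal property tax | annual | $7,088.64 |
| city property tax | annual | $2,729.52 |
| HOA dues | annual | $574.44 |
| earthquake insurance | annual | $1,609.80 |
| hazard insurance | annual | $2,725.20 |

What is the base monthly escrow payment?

Municipal property tax = $7,088.64
City property tax = $2,729.52
HOA dues = $574.44
Earthquake insurance = $1,609.80
Hazard insurance = $2,725.20
Total per year = $14,727.60
Monthly = $14,727.60 ÷ 12 = $1,227.30

$1,227.30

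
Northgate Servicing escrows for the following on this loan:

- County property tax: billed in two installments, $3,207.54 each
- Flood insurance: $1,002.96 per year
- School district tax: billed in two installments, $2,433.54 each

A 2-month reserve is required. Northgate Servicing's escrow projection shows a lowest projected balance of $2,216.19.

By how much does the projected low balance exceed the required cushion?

County property tax = $3,207.54 × 2 = $6,415.08
Flood insurance = $1,002.96
School district tax = $2,433.54 × 2 = $4,867.08
Yearly total = $6,415.08 + $1,002.96 + $4,867.08 = $12,285.12
Monthly = $12,285.12 / 12 = $1,023.76
Cushion = 2 × $1,023.76 = $2,047.52
Surplus = $2,216.19 − $2,047.52 = $168.67

$168.67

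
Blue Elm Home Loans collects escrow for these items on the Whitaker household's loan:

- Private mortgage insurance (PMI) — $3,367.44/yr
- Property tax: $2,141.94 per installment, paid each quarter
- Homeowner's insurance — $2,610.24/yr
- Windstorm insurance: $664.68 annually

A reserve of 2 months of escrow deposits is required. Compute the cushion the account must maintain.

$2,535.02

Private mortgage insurance (PMI) = $3,367.44 per year
Property tax = $2,141.94 × 4 = $8,567.76 per year
Homeowner's insurance = $2,610.24 per year
Windstorm insurance = $664.68 per year
Total per year = $3,367.44 + $8,567.76 + $2,610.24 + $664.68 = $15,210.12
Base monthly escrow = $15,210.12 ÷ 12 = $1,267.51
Cushion = 2 × $1,267.51 = $2,535.02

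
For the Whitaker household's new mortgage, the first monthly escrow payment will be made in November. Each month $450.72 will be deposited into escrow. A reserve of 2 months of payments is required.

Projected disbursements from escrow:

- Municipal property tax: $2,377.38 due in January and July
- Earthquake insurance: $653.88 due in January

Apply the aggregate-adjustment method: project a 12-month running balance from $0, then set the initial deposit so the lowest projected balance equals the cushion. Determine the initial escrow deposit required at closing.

$2,580.54

Cushion = 2 × $450.72 = $901.44
Trial balance (start $0, +$450.72 each month, − disbursements):
  Nov: +$450.72 → $450.72
  Dec: +$450.72 → $901.44
  Jan: +$450.72 − $3,031.26 → -$1,679.10
  Feb: +$450.72 → -$1,228.38
  Mar: +$450.72 → -$777.66
  Apr: +$450.72 → -$326.94
  May: +$450.72 → $123.78
  Jun: +$450.72 → $574.50
  Jul: +$450.72 − $2,377.38 → -$1,352.16
  Aug: +$450.72 → -$901.44
  Sep: +$450.72 → -$450.72
  Oct: +$450.72 → $0.00
Lowest trial balance = -$1,679.10 (Jan)
Initial deposit = cushion − low point = $901.44 − (-$1,679.10) = $2,580.54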